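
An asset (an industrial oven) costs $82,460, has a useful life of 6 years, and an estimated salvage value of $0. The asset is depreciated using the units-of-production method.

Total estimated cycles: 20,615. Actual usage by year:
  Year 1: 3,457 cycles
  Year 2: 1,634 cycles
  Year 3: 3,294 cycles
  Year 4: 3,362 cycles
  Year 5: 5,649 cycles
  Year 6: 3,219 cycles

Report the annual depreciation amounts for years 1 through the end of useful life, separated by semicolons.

Depreciable base = $82,460 − $0 = $82,460.
Rate = $82,460 / 20,615 cycles = $4 per cycle.
Year 1: 3,457 × $4 = $13,828. Book value $68,632.
Year 2: 1,634 × $4 = $6,536. Book value $62,096.
Year 3: 3,294 × $4 = $13,176. Book value $48,920.
Year 4: 3,362 × $4 = $13,448. Book value $35,472.
Year 5: 5,649 × $4 = $22,596. Book value $12,876.
Year 6: 3,219 × $4 = $12,876. Book value $0.

$13,828; $6,536; $13,176; $13,448; $22,596; $12,876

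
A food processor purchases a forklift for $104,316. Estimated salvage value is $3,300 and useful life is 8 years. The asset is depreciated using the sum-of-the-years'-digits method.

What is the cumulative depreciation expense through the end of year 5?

$84,180

Depreciable base = $104,316 − $3,300 = $101,016.
Sum of the years' digits = 8+7+6+5+4+3+2+1 = 36.
Year 1: $101,016 × 8/36 = $22,448. Book value $81,868.
Year 2: $101,016 × 7/36 = $19,642. Book value $62,226.
Year 3: $101,016 × 6/36 = $16,836. Book value $45,390.
Year 4: $101,016 × 5/36 = $14,030. Book value $31,360.
Year 5: $101,016 × 4/36 = $11,224. Book value $20,136.
Accumulated through year 5 = $104,316 − $20,136 = $84,180.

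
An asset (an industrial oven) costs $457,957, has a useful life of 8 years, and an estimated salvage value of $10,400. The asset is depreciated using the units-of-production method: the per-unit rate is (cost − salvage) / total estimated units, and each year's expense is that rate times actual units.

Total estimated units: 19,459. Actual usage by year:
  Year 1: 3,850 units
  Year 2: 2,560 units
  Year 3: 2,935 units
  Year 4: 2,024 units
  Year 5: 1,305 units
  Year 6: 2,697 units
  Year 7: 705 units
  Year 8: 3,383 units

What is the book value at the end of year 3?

Depreciable base = $457,957 − $10,400 = $447,557.
Rate = $447,557 / 19,459 units = $23 per unit.
Year 1: 3,850 × $23 = $88,550. Book value $369,407.
Year 2: 2,560 × $23 = $58,880. Book value $310,527.
Year 3: 2,935 × $23 = $67,505. Book value $243,022.

$243,022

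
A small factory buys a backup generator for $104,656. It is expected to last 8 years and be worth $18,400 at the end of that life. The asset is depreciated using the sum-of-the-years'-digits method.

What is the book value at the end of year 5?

$32,776

Depreciable base = $104,656 − $18,400 = $86,256.
Sum of the years' digits = 8+7+6+5+4+3+2+1 = 36.
Year 1: $86,256 × 8/36 = $19,168. Book value $85,488.
Year 2: $86,256 × 7/36 = $16,772. Book value $68,716.
Year 3: $86,256 × 6/36 = $14,376. Book value $54,340.
Year 4: $86,256 × 5/36 = $11,980. Book value $42,360.
Year 5: $86,256 × 4/36 = $9,584. Book value $32,776.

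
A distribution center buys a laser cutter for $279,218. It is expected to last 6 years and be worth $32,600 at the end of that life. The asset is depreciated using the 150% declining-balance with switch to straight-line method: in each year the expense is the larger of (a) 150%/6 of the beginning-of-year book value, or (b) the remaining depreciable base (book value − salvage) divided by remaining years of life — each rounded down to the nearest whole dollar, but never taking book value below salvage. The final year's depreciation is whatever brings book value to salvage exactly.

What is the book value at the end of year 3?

$117,796

Depreciable base = $279,218 − $32,600 = $246,618.
Year 1: DB = ⌊$279,218 × 150%/6⌋ = $69,804; SL = ⌊$246,618/6⌋ = $41,103 → take DB $69,804. Book value $209,414.
Year 2: DB = ⌊$209,414 × 150%/6⌋ = $52,353; SL = ⌊$176,814/5⌋ = $35,362 → take DB $52,353. Book value $157,061.
Year 3: DB = ⌊$157,061 × 150%/6⌋ = $39,265; SL = ⌊$124,461/4⌋ = $31,115 → take DB $39,265. Book value $117,796.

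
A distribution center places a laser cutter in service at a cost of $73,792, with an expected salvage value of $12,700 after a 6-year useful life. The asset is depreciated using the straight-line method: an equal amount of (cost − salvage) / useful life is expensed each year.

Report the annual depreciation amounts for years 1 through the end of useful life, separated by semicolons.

$10,182; $10,182; $10,182; $10,182; $10,182; $10,182

Depreciable base = $73,792 − $12,700 = $61,092.
Annual expense = $61,092 / 6 = $10,182.
End of year 1: book value $63,610.
End of year 2: book value $53,428.
End of year 3: book value $43,246.
End of year 4: book value $33,064.
End of year 5: book value $22,882.
End of year 6: book value $12,700.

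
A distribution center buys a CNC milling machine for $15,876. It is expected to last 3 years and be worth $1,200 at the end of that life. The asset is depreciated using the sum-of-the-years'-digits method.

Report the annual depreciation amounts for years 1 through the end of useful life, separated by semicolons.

Depreciable base = $15,876 − $1,200 = $14,676.
Sum of the years' digits = 3+2+1 = 6.
Year 1: $14,676 × 3/6 = $7,338. Book value $8,538.
Year 2: $14,676 × 2/6 = $4,892. Book value $3,646.
Year 3: $14,676 × 1/6 = $2,446. Book value $1,200.

$7,338; $4,892; $2,446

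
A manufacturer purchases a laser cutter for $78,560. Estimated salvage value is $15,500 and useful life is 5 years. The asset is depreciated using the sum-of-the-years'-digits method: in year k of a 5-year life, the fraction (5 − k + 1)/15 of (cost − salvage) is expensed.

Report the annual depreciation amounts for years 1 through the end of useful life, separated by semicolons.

$21,020; $16,816; $12,612; $8,408; $4,204

Depreciable base = $78,560 − $15,500 = $63,060.
Sum of the years' digits = 5+4+3+2+1 = 15.
Year 1: $63,060 × 5/15 = $21,020. Book value $57,540.
Year 2: $63,060 × 4/15 = $16,816. Book value $40,724.
Year 3: $63,060 × 3/15 = $12,612. Book value $28,112.
Year 4: $63,060 × 2/15 = $8,408. Book value $19,704.
Year 5: $63,060 × 1/15 = $4,204. Book value $15,500.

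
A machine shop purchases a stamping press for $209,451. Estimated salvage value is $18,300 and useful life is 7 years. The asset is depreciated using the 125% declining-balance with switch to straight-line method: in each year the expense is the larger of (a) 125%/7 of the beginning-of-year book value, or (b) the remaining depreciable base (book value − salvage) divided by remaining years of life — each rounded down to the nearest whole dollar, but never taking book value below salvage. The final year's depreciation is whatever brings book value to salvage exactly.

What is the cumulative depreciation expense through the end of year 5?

Depreciable base = $209,451 − $18,300 = $191,151.
Year 1: DB = ⌊$209,451 × 125%/7⌋ = $37,401; SL = ⌊$191,151/7⌋ = $27,307 → take DB $37,401. Book value $172,050.
Year 2: DB = ⌊$172,050 × 125%/7⌋ = $30,723; SL = ⌊$153,750/6⌋ = $25,625 → take DB $30,723. Book value $141,327.
Year 3: DB = ⌊$141,327 × 125%/7⌋ = $25,236; SL = ⌊$123,027/5⌋ = $24,605 → take DB $25,236. Book value $116,091.
Year 4: DB = ⌊$116,091 × 125%/7⌋ = $20,730; SL = ⌊$97,791/4⌋ = $24,447 → take SL $24,447. Book value $91,644.
Year 5: DB = ⌊$91,644 × 125%/7⌋ = $16,365; SL = ⌊$73,344/3⌋ = $24,448 → take SL $24,448. Book value $67,196.
Accumulated through year 5 = $209,451 − $67,196 = $142,255.

$142,255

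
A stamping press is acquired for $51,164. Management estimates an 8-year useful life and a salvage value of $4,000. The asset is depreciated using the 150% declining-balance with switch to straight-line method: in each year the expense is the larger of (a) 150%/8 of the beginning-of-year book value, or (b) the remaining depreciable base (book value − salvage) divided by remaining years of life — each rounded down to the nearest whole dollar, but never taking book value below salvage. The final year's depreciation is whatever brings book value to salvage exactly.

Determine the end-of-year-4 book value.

Depreciable base = $51,164 − $4,000 = $47,164.
Year 1: DB = ⌊$51,164 × 150%/8⌋ = $9,593; SL = ⌊$47,164/8⌋ = $5,895 → take DB $9,593. Book value $41,571.
Year 2: DB = ⌊$41,571 × 150%/8⌋ = $7,794; SL = ⌊$37,571/7⌋ = $5,367 → take DB $7,794. Book value $33,777.
Year 3: DB = ⌊$33,777 × 150%/8⌋ = $6,333; SL = ⌊$29,777/6⌋ = $4,962 → take DB $6,333. Book value $27,444.
Year 4: DB = ⌊$27,444 × 150%/8⌋ = $5,145; SL = ⌊$23,444/5⌋ = $4,688 → take DB $5,145. Book value $22,299.

$22,299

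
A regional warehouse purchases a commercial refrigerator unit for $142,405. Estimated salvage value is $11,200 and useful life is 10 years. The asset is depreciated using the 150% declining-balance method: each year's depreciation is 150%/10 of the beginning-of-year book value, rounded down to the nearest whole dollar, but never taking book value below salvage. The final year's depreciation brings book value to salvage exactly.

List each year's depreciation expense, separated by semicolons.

Depreciable base = $142,405 − $11,200 = $131,205.
Year 1: ⌊$142,405 × 150%/10⌋ = $21,360. Book value $121,045.
Year 2: ⌊$121,045 × 150%/10⌋ = $18,156. Book value $102,889.
Year 3: ⌊$102,889 × 150%/10⌋ = $15,433. Book value $87,456.
Year 4: ⌊$87,456 × 150%/10⌋ = $13,118. Book value $74,338.
Year 5: ⌊$74,338 × 150%/10⌋ = $11,150. Book value $63,188.
Year 6: ⌊$63,188 × 150%/10⌋ = $9,478. Book value $53,710.
Year 7: ⌊$53,710 × 150%/10⌋ = $8,056. Book value $45,654.
Year 8: ⌊$45,654 × 150%/10⌋ = $6,848. Book value $38,806.
Year 9: ⌊$38,806 × 150%/10⌋ = $5,820. Book value $32,986.
Year 10 (final): $32,986 − $11,200 = $21,786. Book value $11,200.

$21,360; $18,156; $15,433; $13,118; $11,150; $9,478; $8,056; $6,848; $5,820; $21,786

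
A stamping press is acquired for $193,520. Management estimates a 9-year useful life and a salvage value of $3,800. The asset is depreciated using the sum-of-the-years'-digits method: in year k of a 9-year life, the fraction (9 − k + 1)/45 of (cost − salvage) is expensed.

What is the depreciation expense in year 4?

Depreciable base = $193,520 − $3,800 = $189,720.
Sum of the years' digits = 9+8+7+6+5+4+3+2+1 = 45.
Year 1: $189,720 × 9/45 = $37,944. Book value $155,576.
Year 2: $189,720 × 8/45 = $33,728. Book value $121,848.
Year 3: $189,720 × 7/45 = $29,512. Book value $92,336.
Year 4: $189,720 × 6/45 = $25,296. Book value $67,040.

$25,296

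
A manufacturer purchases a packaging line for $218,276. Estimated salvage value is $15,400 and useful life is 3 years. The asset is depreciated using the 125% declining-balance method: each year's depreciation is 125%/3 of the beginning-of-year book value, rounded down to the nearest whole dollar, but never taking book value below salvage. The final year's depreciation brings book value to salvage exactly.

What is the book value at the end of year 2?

$74,275

Depreciable base = $218,276 − $15,400 = $202,876.
Year 1: ⌊$218,276 × 125%/3⌋ = $90,948. Book value $127,328.
Year 2: ⌊$127,328 × 125%/3⌋ = $53,053. Book value $74,275.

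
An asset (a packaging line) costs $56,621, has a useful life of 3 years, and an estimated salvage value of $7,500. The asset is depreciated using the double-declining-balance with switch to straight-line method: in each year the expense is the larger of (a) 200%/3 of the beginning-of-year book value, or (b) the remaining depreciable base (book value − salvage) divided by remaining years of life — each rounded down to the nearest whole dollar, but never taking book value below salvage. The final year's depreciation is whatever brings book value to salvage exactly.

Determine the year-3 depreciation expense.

$0

Depreciable base = $56,621 − $7,500 = $49,121.
Year 1: DB = ⌊$56,621 × 200%/3⌋ = $37,747; SL = ⌊$49,121/3⌋ = $16,373 → take DB $37,747. Book value $18,874.
Year 2: DB = ⌊$18,874 × 200%/3⌋ = $12,582; SL = ⌊$11,374/2⌋ = $5,687 → take DB $12,582, capped at $11,374. Book value $7,500.
Year 3 (final): $7,500 − $7,500 = $0. Book value $7,500.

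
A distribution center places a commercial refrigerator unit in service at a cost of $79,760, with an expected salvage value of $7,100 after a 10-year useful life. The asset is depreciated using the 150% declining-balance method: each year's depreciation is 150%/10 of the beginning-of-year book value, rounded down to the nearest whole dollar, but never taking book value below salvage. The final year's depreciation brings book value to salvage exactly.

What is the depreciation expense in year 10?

Depreciable base = $79,760 − $7,100 = $72,660.
Year 1: ⌊$79,760 × 150%/10⌋ = $11,964. Book value $67,796.
Year 2: ⌊$67,796 × 150%/10⌋ = $10,169. Book value $57,627.
Year 3: ⌊$57,627 × 150%/10⌋ = $8,644. Book value $48,983.
Year 4: ⌊$48,983 × 150%/10⌋ = $7,347. Book value $41,636.
Year 5: ⌊$41,636 × 150%/10⌋ = $6,245. Book value $35,391.
Year 6: ⌊$35,391 × 150%/10⌋ = $5,308. Book value $30,083.
Year 7: ⌊$30,083 × 150%/10⌋ = $4,512. Book value $25,571.
Year 8: ⌊$25,571 × 150%/10⌋ = $3,835. Book value $21,736.
Year 9: ⌊$21,736 × 150%/10⌋ = $3,260. Book value $18,476.
Year 10 (final): $18,476 − $7,100 = $11,376. Book value $7,100.

$11,376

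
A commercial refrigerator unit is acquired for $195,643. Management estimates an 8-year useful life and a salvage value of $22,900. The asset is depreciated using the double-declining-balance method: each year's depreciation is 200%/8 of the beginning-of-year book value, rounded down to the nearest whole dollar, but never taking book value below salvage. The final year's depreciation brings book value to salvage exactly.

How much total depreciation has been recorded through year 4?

Depreciable base = $195,643 − $22,900 = $172,743.
Year 1: ⌊$195,643 × 200%/8⌋ = $48,910. Book value $146,733.
Year 2: ⌊$146,733 × 200%/8⌋ = $36,683. Book value $110,050.
Year 3: ⌊$110,050 × 200%/8⌋ = $27,512. Book value $82,538.
Year 4: ⌊$82,538 × 200%/8⌋ = $20,634. Book value $61,904.
Accumulated through year 4 = $195,643 − $61,904 = $133,739.

$133,739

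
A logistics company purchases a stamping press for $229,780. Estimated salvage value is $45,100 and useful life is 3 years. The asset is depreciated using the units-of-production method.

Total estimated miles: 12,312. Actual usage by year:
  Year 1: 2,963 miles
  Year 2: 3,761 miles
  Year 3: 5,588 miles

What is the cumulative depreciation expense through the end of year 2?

$100,860

Depreciable base = $229,780 − $45,100 = $184,680.
Rate = $184,680 / 12,312 miles = $15 per mile.
Year 1: 2,963 × $15 = $44,445. Book value $185,335.
Year 2: 3,761 × $15 = $56,415. Book value $128,920.
Accumulated through year 2 = $229,780 − $128,920 = $100,860.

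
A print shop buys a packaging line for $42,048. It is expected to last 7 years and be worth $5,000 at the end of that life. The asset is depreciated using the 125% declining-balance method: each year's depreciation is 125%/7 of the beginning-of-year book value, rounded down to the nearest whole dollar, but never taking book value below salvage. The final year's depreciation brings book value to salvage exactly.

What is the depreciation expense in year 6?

Depreciable base = $42,048 − $5,000 = $37,048.
Year 1: ⌊$42,048 × 125%/7⌋ = $7,508. Book value $34,540.
Year 2: ⌊$34,540 × 125%/7⌋ = $6,167. Book value $28,373.
Year 3: ⌊$28,373 × 125%/7⌋ = $5,066. Book value $23,307.
Year 4: ⌊$23,307 × 125%/7⌋ = $4,161. Book value $19,146.
Year 5: ⌊$19,146 × 125%/7⌋ = $3,418. Book value $15,728.
Year 6: ⌊$15,728 × 125%/7⌋ = $2,808. Book value $12,920.

$2,808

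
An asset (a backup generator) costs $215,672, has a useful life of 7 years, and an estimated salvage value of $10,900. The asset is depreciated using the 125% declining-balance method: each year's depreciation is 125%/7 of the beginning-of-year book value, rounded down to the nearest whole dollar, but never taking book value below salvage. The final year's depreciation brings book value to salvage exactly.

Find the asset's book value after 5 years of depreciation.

Depreciable base = $215,672 − $10,900 = $204,772.
Year 1: ⌊$215,672 × 125%/7⌋ = $38,512. Book value $177,160.
Year 2: ⌊$177,160 × 125%/7⌋ = $31,635. Book value $145,525.
Year 3: ⌊$145,525 × 125%/7⌋ = $25,986. Book value $119,539.
Year 4: ⌊$119,539 × 125%/7⌋ = $21,346. Book value $98,193.
Year 5: ⌊$98,193 × 125%/7⌋ = $17,534. Book value $80,659.

$80,659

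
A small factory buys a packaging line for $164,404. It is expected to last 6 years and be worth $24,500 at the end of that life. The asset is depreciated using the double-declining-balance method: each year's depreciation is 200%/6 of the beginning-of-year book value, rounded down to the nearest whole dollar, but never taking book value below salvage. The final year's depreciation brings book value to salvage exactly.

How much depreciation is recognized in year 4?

$16,237

Depreciable base = $164,404 − $24,500 = $139,904.
Year 1: ⌊$164,404 × 200%/6⌋ = $54,801. Book value $109,603.
Year 2: ⌊$109,603 × 200%/6⌋ = $36,534. Book value $73,069.
Year 3: ⌊$73,069 × 200%/6⌋ = $24,356. Book value $48,713.
Year 4: ⌊$48,713 × 200%/6⌋ = $16,237. Book value $32,476.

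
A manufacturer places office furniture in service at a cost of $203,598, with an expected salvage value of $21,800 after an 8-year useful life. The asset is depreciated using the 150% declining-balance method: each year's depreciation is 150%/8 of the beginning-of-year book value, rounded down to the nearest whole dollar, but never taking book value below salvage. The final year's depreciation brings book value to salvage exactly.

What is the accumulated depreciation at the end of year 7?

Depreciable base = $203,598 − $21,800 = $181,798.
Year 1: ⌊$203,598 × 150%/8⌋ = $38,174. Book value $165,424.
Year 2: ⌊$165,424 × 150%/8⌋ = $31,017. Book value $134,407.
Year 3: ⌊$134,407 × 150%/8⌋ = $25,201. Book value $109,206.
Year 4: ⌊$109,206 × 150%/8⌋ = $20,476. Book value $88,730.
Year 5: ⌊$88,730 × 150%/8⌋ = $16,636. Book value $72,094.
Year 6: ⌊$72,094 × 150%/8⌋ = $13,517. Book value $58,577.
Year 7: ⌊$58,577 × 150%/8⌋ = $10,983. Book value $47,594.
Accumulated through year 7 = $203,598 − $47,594 = $156,004.

$156,004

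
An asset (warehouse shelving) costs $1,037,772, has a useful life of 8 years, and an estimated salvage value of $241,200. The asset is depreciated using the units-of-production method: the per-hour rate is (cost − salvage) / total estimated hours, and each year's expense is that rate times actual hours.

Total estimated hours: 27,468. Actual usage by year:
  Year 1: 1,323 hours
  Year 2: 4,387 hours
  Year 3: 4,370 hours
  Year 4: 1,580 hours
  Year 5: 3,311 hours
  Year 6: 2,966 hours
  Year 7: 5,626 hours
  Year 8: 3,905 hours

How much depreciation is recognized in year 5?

Depreciable base = $1,037,772 − $241,200 = $796,572.
Rate = $796,572 / 27,468 hours = $29 per hour.
Year 1: 1,323 × $29 = $38,367. Book value $999,405.
Year 2: 4,387 × $29 = $127,223. Book value $872,182.
Year 3: 4,370 × $29 = $126,730. Book value $745,452.
Year 4: 1,580 × $29 = $45,820. Book value $699,632.
Year 5: 3,311 × $29 = $96,019. Book value $603,613.

$96,019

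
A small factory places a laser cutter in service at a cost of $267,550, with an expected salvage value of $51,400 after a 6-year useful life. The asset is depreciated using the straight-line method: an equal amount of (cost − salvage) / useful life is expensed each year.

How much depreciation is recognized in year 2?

Depreciable base = $267,550 − $51,400 = $216,150.
Annual expense = $216,150 / 6 = $36,025.

$36,025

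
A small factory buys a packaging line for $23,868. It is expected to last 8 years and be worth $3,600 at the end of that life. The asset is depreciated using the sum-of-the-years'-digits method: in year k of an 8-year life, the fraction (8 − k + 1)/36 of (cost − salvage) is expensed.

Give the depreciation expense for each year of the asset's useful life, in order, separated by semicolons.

$4,504; $3,941; $3,378; $2,815; $2,252; $1,689; $1,126; $563

Depreciable base = $23,868 − $3,600 = $20,268.
Sum of the years' digits = 8+7+6+5+4+3+2+1 = 36.
Year 1: $20,268 × 8/36 = $4,504. Book value $19,364.
Year 2: $20,268 × 7/36 = $3,941. Book value $15,423.
Year 3: $20,268 × 6/36 = $3,378. Book value $12,045.
Year 4: $20,268 × 5/36 = $2,815. Book value $9,230.
Year 5: $20,268 × 4/36 = $2,252. Book value $6,978.
Year 6: $20,268 × 3/36 = $1,689. Book value $5,289.
Year 7: $20,268 × 2/36 = $1,126. Book value $4,163.
Year 8: $20,268 × 1/36 = $563. Book value $3,600.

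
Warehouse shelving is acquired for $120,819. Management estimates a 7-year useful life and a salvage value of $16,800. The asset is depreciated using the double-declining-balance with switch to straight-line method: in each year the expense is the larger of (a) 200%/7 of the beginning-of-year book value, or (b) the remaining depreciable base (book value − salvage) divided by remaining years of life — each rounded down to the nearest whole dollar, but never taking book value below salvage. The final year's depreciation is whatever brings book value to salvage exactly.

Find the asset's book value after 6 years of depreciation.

$16,800

Depreciable base = $120,819 − $16,800 = $104,019.
Year 1: DB = ⌊$120,819 × 200%/7⌋ = $34,519; SL = ⌊$104,019/7⌋ = $14,859 → take DB $34,519. Book value $86,300.
Year 2: DB = ⌊$86,300 × 200%/7⌋ = $24,657; SL = ⌊$69,500/6⌋ = $11,583 → take DB $24,657. Book value $61,643.
Year 3: DB = ⌊$61,643 × 200%/7⌋ = $17,612; SL = ⌊$44,843/5⌋ = $8,968 → take DB $17,612. Book value $44,031.
Year 4: DB = ⌊$44,031 × 200%/7⌋ = $12,580; SL = ⌊$27,231/4⌋ = $6,807 → take DB $12,580. Book value $31,451.
Year 5: DB = ⌊$31,451 × 200%/7⌋ = $8,986; SL = ⌊$14,651/3⌋ = $4,883 → take DB $8,986. Book value $22,465.
Year 6: DB = ⌊$22,465 × 200%/7⌋ = $6,418; SL = ⌊$5,665/2⌋ = $2,832 → take DB $6,418, capped at $5,665. Book value $16,800.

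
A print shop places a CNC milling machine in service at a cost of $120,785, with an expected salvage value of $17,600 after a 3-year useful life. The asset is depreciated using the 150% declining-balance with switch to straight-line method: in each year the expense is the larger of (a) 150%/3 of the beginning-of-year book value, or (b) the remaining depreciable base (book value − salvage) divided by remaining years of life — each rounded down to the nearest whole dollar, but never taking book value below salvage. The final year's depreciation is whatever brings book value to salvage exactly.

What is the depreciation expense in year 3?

Depreciable base = $120,785 − $17,600 = $103,185.
Year 1: DB = ⌊$120,785 × 150%/3⌋ = $60,392; SL = ⌊$103,185/3⌋ = $34,395 → take DB $60,392. Book value $60,393.
Year 2: DB = ⌊$60,393 × 150%/3⌋ = $30,196; SL = ⌊$42,793/2⌋ = $21,396 → take DB $30,196. Book value $30,197.
Year 3 (final): $30,197 − $17,600 = $12,597. Book value $17,600.

$12,597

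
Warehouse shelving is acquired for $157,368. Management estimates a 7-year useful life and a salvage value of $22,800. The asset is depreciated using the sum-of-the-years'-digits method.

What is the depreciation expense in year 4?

$19,224

Depreciable base = $157,368 − $22,800 = $134,568.
Sum of the years' digits = 7+6+5+4+3+2+1 = 28.
Year 1: $134,568 × 7/28 = $33,642. Book value $123,726.
Year 2: $134,568 × 6/28 = $28,836. Book value $94,890.
Year 3: $134,568 × 5/28 = $24,030. Book value $70,860.
Year 4: $134,568 × 4/28 = $19,224. Book value $51,636.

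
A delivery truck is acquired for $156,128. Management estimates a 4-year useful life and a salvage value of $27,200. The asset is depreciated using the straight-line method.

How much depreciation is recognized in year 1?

Depreciable base = $156,128 − $27,200 = $128,928.
Annual expense = $128,928 / 4 = $32,232.

$32,232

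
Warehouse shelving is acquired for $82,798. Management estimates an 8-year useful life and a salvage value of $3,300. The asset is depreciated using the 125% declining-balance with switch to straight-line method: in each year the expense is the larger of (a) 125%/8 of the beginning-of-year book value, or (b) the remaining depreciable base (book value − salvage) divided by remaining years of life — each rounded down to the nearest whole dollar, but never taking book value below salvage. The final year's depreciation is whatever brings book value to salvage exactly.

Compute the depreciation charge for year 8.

$9,275

Depreciable base = $82,798 − $3,300 = $79,498.
Year 1: DB = ⌊$82,798 × 125%/8⌋ = $12,937; SL = ⌊$79,498/8⌋ = $9,937 → take DB $12,937. Book value $69,861.
Year 2: DB = ⌊$69,861 × 125%/8⌋ = $10,915; SL = ⌊$66,561/7⌋ = $9,508 → take DB $10,915. Book value $58,946.
Year 3: DB = ⌊$58,946 × 125%/8⌋ = $9,210; SL = ⌊$55,646/6⌋ = $9,274 → take SL $9,274. Book value $49,672.
Year 4: DB = ⌊$49,672 × 125%/8⌋ = $7,761; SL = ⌊$46,372/5⌋ = $9,274 → take SL $9,274. Book value $40,398.
Year 5: DB = ⌊$40,398 × 125%/8⌋ = $6,312; SL = ⌊$37,098/4⌋ = $9,274 → take SL $9,274. Book value $31,124.
Year 6: DB = ⌊$31,124 × 125%/8⌋ = $4,863; SL = ⌊$27,824/3⌋ = $9,274 → take SL $9,274. Book value $21,850.
Year 7: DB = ⌊$21,850 × 125%/8⌋ = $3,414; SL = ⌊$18,550/2⌋ = $9,275 → take SL $9,275. Book value $12,575.
Year 8 (final): $12,575 − $3,300 = $9,275. Book value $3,300.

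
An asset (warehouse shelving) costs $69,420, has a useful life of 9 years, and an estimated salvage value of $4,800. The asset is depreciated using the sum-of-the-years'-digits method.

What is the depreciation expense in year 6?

Depreciable base = $69,420 − $4,800 = $64,620.
Sum of the years' digits = 9+8+7+6+5+4+3+2+1 = 45.
Year 1: $64,620 × 9/45 = $12,924. Book value $56,496.
Year 2: $64,620 × 8/45 = $11,488. Book value $45,008.
Year 3: $64,620 × 7/45 = $10,052. Book value $34,956.
Year 4: $64,620 × 6/45 = $8,616. Book value $26,340.
Year 5: $64,620 × 5/45 = $7,180. Book value $19,160.
Year 6: $64,620 × 4/45 = $5,744. Book value $13,416.

$5,744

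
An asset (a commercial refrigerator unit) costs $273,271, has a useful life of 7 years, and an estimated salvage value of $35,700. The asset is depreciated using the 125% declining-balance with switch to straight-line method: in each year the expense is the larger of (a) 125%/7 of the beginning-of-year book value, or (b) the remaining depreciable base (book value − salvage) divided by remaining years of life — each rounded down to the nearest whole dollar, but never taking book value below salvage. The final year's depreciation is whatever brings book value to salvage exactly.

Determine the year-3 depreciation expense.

Depreciable base = $273,271 − $35,700 = $237,571.
Year 1: DB = ⌊$273,271 × 125%/7⌋ = $48,798; SL = ⌊$237,571/7⌋ = $33,938 → take DB $48,798. Book value $224,473.
Year 2: DB = ⌊$224,473 × 125%/7⌋ = $40,084; SL = ⌊$188,773/6⌋ = $31,462 → take DB $40,084. Book value $184,389.
Year 3: DB = ⌊$184,389 × 125%/7⌋ = $32,926; SL = ⌊$148,689/5⌋ = $29,737 → take DB $32,926. Book value $151,463.

$32,926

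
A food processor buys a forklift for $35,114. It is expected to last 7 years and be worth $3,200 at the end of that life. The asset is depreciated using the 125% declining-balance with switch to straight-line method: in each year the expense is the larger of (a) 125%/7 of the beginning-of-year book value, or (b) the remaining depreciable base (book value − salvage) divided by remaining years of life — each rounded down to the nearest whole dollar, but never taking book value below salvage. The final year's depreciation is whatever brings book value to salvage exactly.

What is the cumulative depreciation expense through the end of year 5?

Depreciable base = $35,114 − $3,200 = $31,914.
Year 1: DB = ⌊$35,114 × 125%/7⌋ = $6,270; SL = ⌊$31,914/7⌋ = $4,559 → take DB $6,270. Book value $28,844.
Year 2: DB = ⌊$28,844 × 125%/7⌋ = $5,150; SL = ⌊$25,644/6⌋ = $4,274 → take DB $5,150. Book value $23,694.
Year 3: DB = ⌊$23,694 × 125%/7⌋ = $4,231; SL = ⌊$20,494/5⌋ = $4,098 → take DB $4,231. Book value $19,463.
Year 4: DB = ⌊$19,463 × 125%/7⌋ = $3,475; SL = ⌊$16,263/4⌋ = $4,065 → take SL $4,065. Book value $15,398.
Year 5: DB = ⌊$15,398 × 125%/7⌋ = $2,749; SL = ⌊$12,198/3⌋ = $4,066 → take SL $4,066. Book value $11,332.
Accumulated through year 5 = $35,114 − $11,332 = $23,782.

$23,782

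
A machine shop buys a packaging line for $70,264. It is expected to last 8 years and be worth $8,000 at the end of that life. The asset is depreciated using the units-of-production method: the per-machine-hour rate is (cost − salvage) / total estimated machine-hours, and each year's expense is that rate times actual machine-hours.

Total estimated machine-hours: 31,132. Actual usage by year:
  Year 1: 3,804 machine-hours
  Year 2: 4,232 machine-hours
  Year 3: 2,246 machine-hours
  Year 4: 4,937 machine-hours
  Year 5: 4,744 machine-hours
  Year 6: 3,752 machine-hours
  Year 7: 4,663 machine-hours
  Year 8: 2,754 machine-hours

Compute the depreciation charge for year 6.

$7,504

Depreciable base = $70,264 − $8,000 = $62,264.
Rate = $62,264 / 31,132 machine-hours = $2 per machine-hour.
Year 1: 3,804 × $2 = $7,608. Book value $62,656.
Year 2: 4,232 × $2 = $8,464. Book value $54,192.
Year 3: 2,246 × $2 = $4,492. Book value $49,700.
Year 4: 4,937 × $2 = $9,874. Book value $39,826.
Year 5: 4,744 × $2 = $9,488. Book value $30,338.
Year 6: 3,752 × $2 = $7,504. Book value $22,834.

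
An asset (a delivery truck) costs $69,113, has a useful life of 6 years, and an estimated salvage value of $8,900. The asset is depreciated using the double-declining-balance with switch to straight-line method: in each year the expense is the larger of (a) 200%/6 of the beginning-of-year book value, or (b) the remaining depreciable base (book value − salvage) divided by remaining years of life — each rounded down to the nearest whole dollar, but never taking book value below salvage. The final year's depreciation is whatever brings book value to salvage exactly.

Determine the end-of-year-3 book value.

$20,479

Depreciable base = $69,113 − $8,900 = $60,213.
Year 1: DB = ⌊$69,113 × 200%/6⌋ = $23,037; SL = ⌊$60,213/6⌋ = $10,035 → take DB $23,037. Book value $46,076.
Year 2: DB = ⌊$46,076 × 200%/6⌋ = $15,358; SL = ⌊$37,176/5⌋ = $7,435 → take DB $15,358. Book value $30,718.
Year 3: DB = ⌊$30,718 × 200%/6⌋ = $10,239; SL = ⌊$21,818/4⌋ = $5,454 → take DB $10,239. Book value $20,479.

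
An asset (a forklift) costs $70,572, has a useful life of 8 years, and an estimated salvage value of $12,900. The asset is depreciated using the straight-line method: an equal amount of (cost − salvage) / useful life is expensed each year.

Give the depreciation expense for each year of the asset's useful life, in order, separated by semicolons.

Depreciable base = $70,572 − $12,900 = $57,672.
Annual expense = $57,672 / 8 = $7,209.
End of year 1: book value $63,363.
End of year 2: book value $56,154.
End of year 3: book value $48,945.
End of year 4: book value $41,736.
End of year 5: book value $34,527.
End of year 6: book value $27,318.
End of year 7: book value $20,109.
End of year 8: book value $12,900.

$7,209; $7,209; $7,209; $7,209; $7,209; $7,209; $7,209; $7,209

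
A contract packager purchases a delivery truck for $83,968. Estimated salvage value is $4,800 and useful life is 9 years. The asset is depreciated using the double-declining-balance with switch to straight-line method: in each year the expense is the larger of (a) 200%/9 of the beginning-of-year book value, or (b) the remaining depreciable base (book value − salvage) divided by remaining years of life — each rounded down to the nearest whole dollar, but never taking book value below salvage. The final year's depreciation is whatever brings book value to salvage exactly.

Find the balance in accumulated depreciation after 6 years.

Depreciable base = $83,968 − $4,800 = $79,168.
Year 1: DB = ⌊$83,968 × 200%/9⌋ = $18,659; SL = ⌊$79,168/9⌋ = $8,796 → take DB $18,659. Book value $65,309.
Year 2: DB = ⌊$65,309 × 200%/9⌋ = $14,513; SL = ⌊$60,509/8⌋ = $7,563 → take DB $14,513. Book value $50,796.
Year 3: DB = ⌊$50,796 × 200%/9⌋ = $11,288; SL = ⌊$45,996/7⌋ = $6,570 → take DB $11,288. Book value $39,508.
Year 4: DB = ⌊$39,508 × 200%/9⌋ = $8,779; SL = ⌊$34,708/6⌋ = $5,784 → take DB $8,779. Book value $30,729.
Year 5: DB = ⌊$30,729 × 200%/9⌋ = $6,828; SL = ⌊$25,929/5⌋ = $5,185 → take DB $6,828. Book value $23,901.
Year 6: DB = ⌊$23,901 × 200%/9⌋ = $5,311; SL = ⌊$19,101/4⌋ = $4,775 → take DB $5,311. Book value $18,590.
Accumulated through year 6 = $83,968 − $18,590 = $65,378.

$65,378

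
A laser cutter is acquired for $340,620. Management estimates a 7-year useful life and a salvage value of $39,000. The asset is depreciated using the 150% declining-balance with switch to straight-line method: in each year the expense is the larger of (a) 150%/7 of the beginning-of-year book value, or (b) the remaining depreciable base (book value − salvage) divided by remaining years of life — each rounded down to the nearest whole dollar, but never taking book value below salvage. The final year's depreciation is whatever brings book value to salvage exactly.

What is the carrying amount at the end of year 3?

$165,221

Depreciable base = $340,620 − $39,000 = $301,620.
Year 1: DB = ⌊$340,620 × 150%/7⌋ = $72,990; SL = ⌊$301,620/7⌋ = $43,088 → take DB $72,990. Book value $267,630.
Year 2: DB = ⌊$267,630 × 150%/7⌋ = $57,349; SL = ⌊$228,630/6⌋ = $38,105 → take DB $57,349. Book value $210,281.
Year 3: DB = ⌊$210,281 × 150%/7⌋ = $45,060; SL = ⌊$171,281/5⌋ = $34,256 → take DB $45,060. Book value $165,221.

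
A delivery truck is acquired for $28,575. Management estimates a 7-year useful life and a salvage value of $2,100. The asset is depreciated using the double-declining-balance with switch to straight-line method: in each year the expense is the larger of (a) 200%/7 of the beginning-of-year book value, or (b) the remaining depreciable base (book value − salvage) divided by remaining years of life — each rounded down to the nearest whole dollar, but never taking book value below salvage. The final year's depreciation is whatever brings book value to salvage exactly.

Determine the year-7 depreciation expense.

Depreciable base = $28,575 − $2,100 = $26,475.
Year 1: DB = ⌊$28,575 × 200%/7⌋ = $8,164; SL = ⌊$26,475/7⌋ = $3,782 → take DB $8,164. Book value $20,411.
Year 2: DB = ⌊$20,411 × 200%/7⌋ = $5,831; SL = ⌊$18,311/6⌋ = $3,051 → take DB $5,831. Book value $14,580.
Year 3: DB = ⌊$14,580 × 200%/7⌋ = $4,165; SL = ⌊$12,480/5⌋ = $2,496 → take DB $4,165. Book value $10,415.
Year 4: DB = ⌊$10,415 × 200%/7⌋ = $2,975; SL = ⌊$8,315/4⌋ = $2,078 → take DB $2,975. Book value $7,440.
Year 5: DB = ⌊$7,440 × 200%/7⌋ = $2,125; SL = ⌊$5,340/3⌋ = $1,780 → take DB $2,125. Book value $5,315.
Year 6: DB = ⌊$5,315 × 200%/7⌋ = $1,518; SL = ⌊$3,215/2⌋ = $1,607 → take SL $1,607. Book value $3,708.
Year 7 (final): $3,708 − $2,100 = $1,608. Book value $2,100.

$1,608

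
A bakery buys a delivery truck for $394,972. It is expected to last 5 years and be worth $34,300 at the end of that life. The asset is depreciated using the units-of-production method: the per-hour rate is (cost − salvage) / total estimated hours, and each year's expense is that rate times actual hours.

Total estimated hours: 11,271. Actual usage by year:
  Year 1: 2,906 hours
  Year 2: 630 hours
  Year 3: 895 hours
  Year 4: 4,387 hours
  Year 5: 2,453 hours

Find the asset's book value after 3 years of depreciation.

$253,180

Depreciable base = $394,972 − $34,300 = $360,672.
Rate = $360,672 / 11,271 hours = $32 per hour.
Year 1: 2,906 × $32 = $92,992. Book value $301,980.
Year 2: 630 × $32 = $20,160. Book value $281,820.
Year 3: 895 × $32 = $28,640. Book value $253,180.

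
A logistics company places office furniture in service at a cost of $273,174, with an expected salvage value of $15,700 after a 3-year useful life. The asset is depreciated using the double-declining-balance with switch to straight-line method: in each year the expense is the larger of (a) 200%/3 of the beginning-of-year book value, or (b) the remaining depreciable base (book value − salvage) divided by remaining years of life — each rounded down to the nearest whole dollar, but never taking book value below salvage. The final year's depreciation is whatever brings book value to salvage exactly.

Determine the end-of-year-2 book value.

$30,353

Depreciable base = $273,174 − $15,700 = $257,474.
Year 1: DB = ⌊$273,174 × 200%/3⌋ = $182,116; SL = ⌊$257,474/3⌋ = $85,824 → take DB $182,116. Book value $91,058.
Year 2: DB = ⌊$91,058 × 200%/3⌋ = $60,705; SL = ⌊$75,358/2⌋ = $37,679 → take DB $60,705. Book value $30,353.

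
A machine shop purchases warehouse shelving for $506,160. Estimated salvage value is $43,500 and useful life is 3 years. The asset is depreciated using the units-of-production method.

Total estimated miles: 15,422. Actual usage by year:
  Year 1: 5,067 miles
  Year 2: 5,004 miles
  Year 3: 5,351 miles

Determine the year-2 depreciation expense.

$150,120

Depreciable base = $506,160 − $43,500 = $462,660.
Rate = $462,660 / 15,422 miles = $30 per mile.
Year 1: 5,067 × $30 = $152,010. Book value $354,150.
Year 2: 5,004 × $30 = $150,120. Book value $204,030.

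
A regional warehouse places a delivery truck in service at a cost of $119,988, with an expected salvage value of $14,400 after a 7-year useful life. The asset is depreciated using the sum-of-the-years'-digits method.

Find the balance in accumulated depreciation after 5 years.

$94,275

Depreciable base = $119,988 − $14,400 = $105,588.
Sum of the years' digits = 7+6+5+4+3+2+1 = 28.
Year 1: $105,588 × 7/28 = $26,397. Book value $93,591.
Year 2: $105,588 × 6/28 = $22,626. Book value $70,965.
Year 3: $105,588 × 5/28 = $18,855. Book value $52,110.
Year 4: $105,588 × 4/28 = $15,084. Book value $37,026.
Year 5: $105,588 × 3/28 = $11,313. Book value $25,713.
Accumulated through year 5 = $119,988 − $25,713 = $94,275.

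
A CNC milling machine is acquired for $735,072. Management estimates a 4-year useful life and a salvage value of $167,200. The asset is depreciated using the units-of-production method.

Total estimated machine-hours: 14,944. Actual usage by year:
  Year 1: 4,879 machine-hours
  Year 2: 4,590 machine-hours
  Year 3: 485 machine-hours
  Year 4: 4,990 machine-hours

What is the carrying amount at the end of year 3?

$356,820

Depreciable base = $735,072 − $167,200 = $567,872.
Rate = $567,872 / 14,944 machine-hours = $38 per machine-hour.
Year 1: 4,879 × $38 = $185,402. Book value $549,670.
Year 2: 4,590 × $38 = $174,420. Book value $375,250.
Year 3: 485 × $38 = $18,430. Book value $356,820.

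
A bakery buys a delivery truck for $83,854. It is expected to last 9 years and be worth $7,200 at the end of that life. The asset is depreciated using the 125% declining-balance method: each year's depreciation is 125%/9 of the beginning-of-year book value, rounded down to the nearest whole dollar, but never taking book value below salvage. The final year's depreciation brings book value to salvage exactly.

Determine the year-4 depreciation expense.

Depreciable base = $83,854 − $7,200 = $76,654.
Year 1: ⌊$83,854 × 125%/9⌋ = $11,646. Book value $72,208.
Year 2: ⌊$72,208 × 125%/9⌋ = $10,028. Book value $62,180.
Year 3: ⌊$62,180 × 125%/9⌋ = $8,636. Book value $53,544.
Year 4: ⌊$53,544 × 125%/9⌋ = $7,436. Book value $46,108.

$7,436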